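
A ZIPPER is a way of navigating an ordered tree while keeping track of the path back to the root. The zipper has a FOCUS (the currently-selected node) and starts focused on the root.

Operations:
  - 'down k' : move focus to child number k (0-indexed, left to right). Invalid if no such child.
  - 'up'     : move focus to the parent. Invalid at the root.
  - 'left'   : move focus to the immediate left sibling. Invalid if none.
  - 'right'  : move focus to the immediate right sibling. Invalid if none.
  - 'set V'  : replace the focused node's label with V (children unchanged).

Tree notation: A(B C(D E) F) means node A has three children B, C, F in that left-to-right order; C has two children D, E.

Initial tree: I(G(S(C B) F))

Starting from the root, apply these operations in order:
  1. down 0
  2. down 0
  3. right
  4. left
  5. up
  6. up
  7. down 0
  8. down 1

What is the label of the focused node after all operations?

Answer: F

Derivation:
Step 1 (down 0): focus=G path=0 depth=1 children=['S', 'F'] left=[] right=[] parent=I
Step 2 (down 0): focus=S path=0/0 depth=2 children=['C', 'B'] left=[] right=['F'] parent=G
Step 3 (right): focus=F path=0/1 depth=2 children=[] left=['S'] right=[] parent=G
Step 4 (left): focus=S path=0/0 depth=2 children=['C', 'B'] left=[] right=['F'] parent=G
Step 5 (up): focus=G path=0 depth=1 children=['S', 'F'] left=[] right=[] parent=I
Step 6 (up): focus=I path=root depth=0 children=['G'] (at root)
Step 7 (down 0): focus=G path=0 depth=1 children=['S', 'F'] left=[] right=[] parent=I
Step 8 (down 1): focus=F path=0/1 depth=2 children=[] left=['S'] right=[] parent=G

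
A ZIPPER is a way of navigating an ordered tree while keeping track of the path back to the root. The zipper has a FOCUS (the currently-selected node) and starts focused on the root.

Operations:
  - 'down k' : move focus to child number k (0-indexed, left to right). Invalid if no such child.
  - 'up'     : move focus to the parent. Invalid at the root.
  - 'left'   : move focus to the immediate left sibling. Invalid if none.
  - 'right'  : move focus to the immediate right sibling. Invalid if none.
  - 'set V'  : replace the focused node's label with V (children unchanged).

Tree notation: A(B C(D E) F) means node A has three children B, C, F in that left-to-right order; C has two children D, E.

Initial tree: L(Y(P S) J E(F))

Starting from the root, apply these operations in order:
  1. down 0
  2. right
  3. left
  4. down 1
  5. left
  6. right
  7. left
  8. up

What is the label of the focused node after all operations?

Answer: Y

Derivation:
Step 1 (down 0): focus=Y path=0 depth=1 children=['P', 'S'] left=[] right=['J', 'E'] parent=L
Step 2 (right): focus=J path=1 depth=1 children=[] left=['Y'] right=['E'] parent=L
Step 3 (left): focus=Y path=0 depth=1 children=['P', 'S'] left=[] right=['J', 'E'] parent=L
Step 4 (down 1): focus=S path=0/1 depth=2 children=[] left=['P'] right=[] parent=Y
Step 5 (left): focus=P path=0/0 depth=2 children=[] left=[] right=['S'] parent=Y
Step 6 (right): focus=S path=0/1 depth=2 children=[] left=['P'] right=[] parent=Y
Step 7 (left): focus=P path=0/0 depth=2 children=[] left=[] right=['S'] parent=Y
Step 8 (up): focus=Y path=0 depth=1 children=['P', 'S'] left=[] right=['J', 'E'] parent=L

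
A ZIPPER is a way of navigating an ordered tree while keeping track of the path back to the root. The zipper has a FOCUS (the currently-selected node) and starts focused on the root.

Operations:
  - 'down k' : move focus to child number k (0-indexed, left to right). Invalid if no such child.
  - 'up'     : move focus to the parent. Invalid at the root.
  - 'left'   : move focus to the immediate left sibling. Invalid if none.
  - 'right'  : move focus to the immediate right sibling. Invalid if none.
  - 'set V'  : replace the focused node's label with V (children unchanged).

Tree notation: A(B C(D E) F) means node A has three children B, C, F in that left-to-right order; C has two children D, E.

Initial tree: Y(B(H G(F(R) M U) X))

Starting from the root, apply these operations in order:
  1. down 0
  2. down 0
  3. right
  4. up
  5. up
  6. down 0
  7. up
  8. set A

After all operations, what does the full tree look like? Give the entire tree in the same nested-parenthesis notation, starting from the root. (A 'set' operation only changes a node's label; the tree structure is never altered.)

Step 1 (down 0): focus=B path=0 depth=1 children=['H', 'G', 'X'] left=[] right=[] parent=Y
Step 2 (down 0): focus=H path=0/0 depth=2 children=[] left=[] right=['G', 'X'] parent=B
Step 3 (right): focus=G path=0/1 depth=2 children=['F', 'M', 'U'] left=['H'] right=['X'] parent=B
Step 4 (up): focus=B path=0 depth=1 children=['H', 'G', 'X'] left=[] right=[] parent=Y
Step 5 (up): focus=Y path=root depth=0 children=['B'] (at root)
Step 6 (down 0): focus=B path=0 depth=1 children=['H', 'G', 'X'] left=[] right=[] parent=Y
Step 7 (up): focus=Y path=root depth=0 children=['B'] (at root)
Step 8 (set A): focus=A path=root depth=0 children=['B'] (at root)

Answer: A(B(H G(F(R) M U) X))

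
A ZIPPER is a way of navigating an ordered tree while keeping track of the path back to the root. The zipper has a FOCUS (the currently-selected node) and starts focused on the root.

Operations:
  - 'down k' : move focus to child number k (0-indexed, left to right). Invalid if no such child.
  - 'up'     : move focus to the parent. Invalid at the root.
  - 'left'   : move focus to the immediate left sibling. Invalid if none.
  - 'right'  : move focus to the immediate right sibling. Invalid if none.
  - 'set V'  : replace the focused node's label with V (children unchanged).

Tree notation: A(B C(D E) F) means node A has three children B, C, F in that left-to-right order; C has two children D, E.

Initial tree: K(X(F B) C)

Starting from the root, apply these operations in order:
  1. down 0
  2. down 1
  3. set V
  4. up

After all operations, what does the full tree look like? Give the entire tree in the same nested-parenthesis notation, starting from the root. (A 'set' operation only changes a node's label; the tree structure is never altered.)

Answer: K(X(F V) C)

Derivation:
Step 1 (down 0): focus=X path=0 depth=1 children=['F', 'B'] left=[] right=['C'] parent=K
Step 2 (down 1): focus=B path=0/1 depth=2 children=[] left=['F'] right=[] parent=X
Step 3 (set V): focus=V path=0/1 depth=2 children=[] left=['F'] right=[] parent=X
Step 4 (up): focus=X path=0 depth=1 children=['F', 'V'] left=[] right=['C'] parent=K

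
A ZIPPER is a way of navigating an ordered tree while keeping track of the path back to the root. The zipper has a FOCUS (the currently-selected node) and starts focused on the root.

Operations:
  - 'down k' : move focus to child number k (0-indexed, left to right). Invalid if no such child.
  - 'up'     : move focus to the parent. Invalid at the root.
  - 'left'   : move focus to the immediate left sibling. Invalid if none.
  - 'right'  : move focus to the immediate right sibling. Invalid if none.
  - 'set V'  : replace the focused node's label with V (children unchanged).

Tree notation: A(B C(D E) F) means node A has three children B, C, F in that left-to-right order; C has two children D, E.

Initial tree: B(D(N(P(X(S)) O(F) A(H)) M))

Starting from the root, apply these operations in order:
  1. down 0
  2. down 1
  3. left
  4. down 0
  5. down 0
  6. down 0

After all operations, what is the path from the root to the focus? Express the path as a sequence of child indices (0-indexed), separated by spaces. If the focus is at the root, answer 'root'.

Answer: 0 0 0 0 0

Derivation:
Step 1 (down 0): focus=D path=0 depth=1 children=['N', 'M'] left=[] right=[] parent=B
Step 2 (down 1): focus=M path=0/1 depth=2 children=[] left=['N'] right=[] parent=D
Step 3 (left): focus=N path=0/0 depth=2 children=['P', 'O', 'A'] left=[] right=['M'] parent=D
Step 4 (down 0): focus=P path=0/0/0 depth=3 children=['X'] left=[] right=['O', 'A'] parent=N
Step 5 (down 0): focus=X path=0/0/0/0 depth=4 children=['S'] left=[] right=[] parent=P
Step 6 (down 0): focus=S path=0/0/0/0/0 depth=5 children=[] left=[] right=[] parent=X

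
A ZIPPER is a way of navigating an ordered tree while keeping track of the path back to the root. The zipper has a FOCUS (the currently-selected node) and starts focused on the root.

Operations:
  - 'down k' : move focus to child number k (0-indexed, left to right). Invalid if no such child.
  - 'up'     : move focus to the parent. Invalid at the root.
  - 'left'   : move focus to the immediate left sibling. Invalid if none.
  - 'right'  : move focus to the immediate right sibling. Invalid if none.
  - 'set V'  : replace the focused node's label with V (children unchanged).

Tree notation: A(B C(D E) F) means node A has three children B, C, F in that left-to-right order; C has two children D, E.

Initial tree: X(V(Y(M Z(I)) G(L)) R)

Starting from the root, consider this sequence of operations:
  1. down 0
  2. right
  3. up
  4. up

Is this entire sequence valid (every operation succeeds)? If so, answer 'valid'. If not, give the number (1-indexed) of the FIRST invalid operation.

Step 1 (down 0): focus=V path=0 depth=1 children=['Y', 'G'] left=[] right=['R'] parent=X
Step 2 (right): focus=R path=1 depth=1 children=[] left=['V'] right=[] parent=X
Step 3 (up): focus=X path=root depth=0 children=['V', 'R'] (at root)
Step 4 (up): INVALID

Answer: 4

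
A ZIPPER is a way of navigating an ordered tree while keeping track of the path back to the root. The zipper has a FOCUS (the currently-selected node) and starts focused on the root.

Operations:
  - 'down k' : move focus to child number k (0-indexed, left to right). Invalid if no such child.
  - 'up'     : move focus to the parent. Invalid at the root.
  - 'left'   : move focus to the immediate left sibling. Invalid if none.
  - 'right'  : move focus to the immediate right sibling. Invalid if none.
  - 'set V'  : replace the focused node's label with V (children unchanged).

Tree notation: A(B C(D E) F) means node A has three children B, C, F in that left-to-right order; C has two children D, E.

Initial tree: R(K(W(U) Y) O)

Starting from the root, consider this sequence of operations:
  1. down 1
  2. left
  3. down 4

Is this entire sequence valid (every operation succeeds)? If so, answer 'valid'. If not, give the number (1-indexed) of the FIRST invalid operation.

Step 1 (down 1): focus=O path=1 depth=1 children=[] left=['K'] right=[] parent=R
Step 2 (left): focus=K path=0 depth=1 children=['W', 'Y'] left=[] right=['O'] parent=R
Step 3 (down 4): INVALID

Answer: 3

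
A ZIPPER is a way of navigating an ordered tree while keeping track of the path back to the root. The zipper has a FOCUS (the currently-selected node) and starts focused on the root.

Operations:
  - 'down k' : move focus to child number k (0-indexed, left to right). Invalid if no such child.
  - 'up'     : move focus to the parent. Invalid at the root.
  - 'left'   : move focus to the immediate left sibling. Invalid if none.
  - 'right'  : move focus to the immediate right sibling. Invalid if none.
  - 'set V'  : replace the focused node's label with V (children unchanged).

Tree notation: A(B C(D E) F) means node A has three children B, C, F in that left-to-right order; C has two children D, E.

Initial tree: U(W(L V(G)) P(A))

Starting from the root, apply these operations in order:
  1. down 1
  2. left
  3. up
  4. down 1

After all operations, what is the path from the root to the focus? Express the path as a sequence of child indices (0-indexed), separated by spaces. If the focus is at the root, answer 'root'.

Step 1 (down 1): focus=P path=1 depth=1 children=['A'] left=['W'] right=[] parent=U
Step 2 (left): focus=W path=0 depth=1 children=['L', 'V'] left=[] right=['P'] parent=U
Step 3 (up): focus=U path=root depth=0 children=['W', 'P'] (at root)
Step 4 (down 1): focus=P path=1 depth=1 children=['A'] left=['W'] right=[] parent=U

Answer: 1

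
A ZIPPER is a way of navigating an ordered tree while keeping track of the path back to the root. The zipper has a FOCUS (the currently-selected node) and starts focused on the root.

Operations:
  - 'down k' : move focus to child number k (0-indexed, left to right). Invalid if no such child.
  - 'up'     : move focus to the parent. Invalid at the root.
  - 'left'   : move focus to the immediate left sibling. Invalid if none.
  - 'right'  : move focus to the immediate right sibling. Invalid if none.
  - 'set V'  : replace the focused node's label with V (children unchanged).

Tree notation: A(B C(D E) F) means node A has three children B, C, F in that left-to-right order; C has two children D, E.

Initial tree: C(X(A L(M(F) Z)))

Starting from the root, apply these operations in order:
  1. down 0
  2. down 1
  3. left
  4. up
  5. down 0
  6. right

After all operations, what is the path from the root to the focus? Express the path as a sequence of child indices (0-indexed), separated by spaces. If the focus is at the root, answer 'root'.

Step 1 (down 0): focus=X path=0 depth=1 children=['A', 'L'] left=[] right=[] parent=C
Step 2 (down 1): focus=L path=0/1 depth=2 children=['M', 'Z'] left=['A'] right=[] parent=X
Step 3 (left): focus=A path=0/0 depth=2 children=[] left=[] right=['L'] parent=X
Step 4 (up): focus=X path=0 depth=1 children=['A', 'L'] left=[] right=[] parent=C
Step 5 (down 0): focus=A path=0/0 depth=2 children=[] left=[] right=['L'] parent=X
Step 6 (right): focus=L path=0/1 depth=2 children=['M', 'Z'] left=['A'] right=[] parent=X

Answer: 0 1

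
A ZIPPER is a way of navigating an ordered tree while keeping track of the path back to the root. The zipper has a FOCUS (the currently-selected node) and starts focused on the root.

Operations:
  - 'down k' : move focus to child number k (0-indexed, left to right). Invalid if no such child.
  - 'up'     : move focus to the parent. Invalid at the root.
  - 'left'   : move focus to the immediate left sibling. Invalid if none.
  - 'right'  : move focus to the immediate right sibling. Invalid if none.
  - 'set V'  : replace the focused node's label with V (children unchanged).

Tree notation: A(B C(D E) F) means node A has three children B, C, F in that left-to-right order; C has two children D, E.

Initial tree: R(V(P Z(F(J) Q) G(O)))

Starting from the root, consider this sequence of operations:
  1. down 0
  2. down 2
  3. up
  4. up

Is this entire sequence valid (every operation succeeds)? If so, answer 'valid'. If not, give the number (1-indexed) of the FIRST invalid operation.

Step 1 (down 0): focus=V path=0 depth=1 children=['P', 'Z', 'G'] left=[] right=[] parent=R
Step 2 (down 2): focus=G path=0/2 depth=2 children=['O'] left=['P', 'Z'] right=[] parent=V
Step 3 (up): focus=V path=0 depth=1 children=['P', 'Z', 'G'] left=[] right=[] parent=R
Step 4 (up): focus=R path=root depth=0 children=['V'] (at root)

Answer: valid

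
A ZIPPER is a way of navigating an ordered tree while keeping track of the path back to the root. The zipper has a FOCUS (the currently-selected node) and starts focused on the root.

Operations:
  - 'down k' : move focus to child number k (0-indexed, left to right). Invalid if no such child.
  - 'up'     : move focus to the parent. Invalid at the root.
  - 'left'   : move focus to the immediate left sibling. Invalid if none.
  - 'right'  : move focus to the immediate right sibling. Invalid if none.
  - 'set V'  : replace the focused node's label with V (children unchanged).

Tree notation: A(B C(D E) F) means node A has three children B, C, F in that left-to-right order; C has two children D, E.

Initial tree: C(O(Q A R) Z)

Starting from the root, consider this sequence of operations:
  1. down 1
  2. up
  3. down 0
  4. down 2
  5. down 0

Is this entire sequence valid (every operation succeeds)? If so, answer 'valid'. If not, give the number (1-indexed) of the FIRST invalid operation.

Answer: 5

Derivation:
Step 1 (down 1): focus=Z path=1 depth=1 children=[] left=['O'] right=[] parent=C
Step 2 (up): focus=C path=root depth=0 children=['O', 'Z'] (at root)
Step 3 (down 0): focus=O path=0 depth=1 children=['Q', 'A', 'R'] left=[] right=['Z'] parent=C
Step 4 (down 2): focus=R path=0/2 depth=2 children=[] left=['Q', 'A'] right=[] parent=O
Step 5 (down 0): INVALID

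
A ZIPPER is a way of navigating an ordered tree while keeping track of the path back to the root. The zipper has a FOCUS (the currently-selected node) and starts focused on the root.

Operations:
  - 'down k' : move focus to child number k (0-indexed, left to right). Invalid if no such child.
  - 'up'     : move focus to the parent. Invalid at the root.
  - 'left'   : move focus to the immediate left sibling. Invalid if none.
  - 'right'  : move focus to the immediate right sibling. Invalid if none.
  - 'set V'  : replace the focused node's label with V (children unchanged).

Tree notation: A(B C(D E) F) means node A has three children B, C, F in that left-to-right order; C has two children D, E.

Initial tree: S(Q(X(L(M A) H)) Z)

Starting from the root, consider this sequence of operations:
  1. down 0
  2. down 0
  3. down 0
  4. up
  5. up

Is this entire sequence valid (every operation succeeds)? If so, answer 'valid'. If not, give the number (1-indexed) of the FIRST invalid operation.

Step 1 (down 0): focus=Q path=0 depth=1 children=['X'] left=[] right=['Z'] parent=S
Step 2 (down 0): focus=X path=0/0 depth=2 children=['L', 'H'] left=[] right=[] parent=Q
Step 3 (down 0): focus=L path=0/0/0 depth=3 children=['M', 'A'] left=[] right=['H'] parent=X
Step 4 (up): focus=X path=0/0 depth=2 children=['L', 'H'] left=[] right=[] parent=Q
Step 5 (up): focus=Q path=0 depth=1 children=['X'] left=[] right=['Z'] parent=S

Answer: valid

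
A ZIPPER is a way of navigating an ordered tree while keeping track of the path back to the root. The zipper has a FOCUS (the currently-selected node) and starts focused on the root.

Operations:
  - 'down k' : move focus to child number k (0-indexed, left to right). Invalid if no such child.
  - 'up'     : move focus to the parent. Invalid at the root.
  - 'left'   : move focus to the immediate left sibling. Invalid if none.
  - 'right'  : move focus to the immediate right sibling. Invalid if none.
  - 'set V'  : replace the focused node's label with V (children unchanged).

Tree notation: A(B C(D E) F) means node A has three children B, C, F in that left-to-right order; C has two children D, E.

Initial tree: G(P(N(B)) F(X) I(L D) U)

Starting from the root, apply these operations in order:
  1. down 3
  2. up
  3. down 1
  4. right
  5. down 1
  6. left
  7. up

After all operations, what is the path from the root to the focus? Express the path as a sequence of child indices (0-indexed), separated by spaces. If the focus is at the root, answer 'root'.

Answer: 2

Derivation:
Step 1 (down 3): focus=U path=3 depth=1 children=[] left=['P', 'F', 'I'] right=[] parent=G
Step 2 (up): focus=G path=root depth=0 children=['P', 'F', 'I', 'U'] (at root)
Step 3 (down 1): focus=F path=1 depth=1 children=['X'] left=['P'] right=['I', 'U'] parent=G
Step 4 (right): focus=I path=2 depth=1 children=['L', 'D'] left=['P', 'F'] right=['U'] parent=G
Step 5 (down 1): focus=D path=2/1 depth=2 children=[] left=['L'] right=[] parent=I
Step 6 (left): focus=L path=2/0 depth=2 children=[] left=[] right=['D'] parent=I
Step 7 (up): focus=I path=2 depth=1 children=['L', 'D'] left=['P', 'F'] right=['U'] parent=G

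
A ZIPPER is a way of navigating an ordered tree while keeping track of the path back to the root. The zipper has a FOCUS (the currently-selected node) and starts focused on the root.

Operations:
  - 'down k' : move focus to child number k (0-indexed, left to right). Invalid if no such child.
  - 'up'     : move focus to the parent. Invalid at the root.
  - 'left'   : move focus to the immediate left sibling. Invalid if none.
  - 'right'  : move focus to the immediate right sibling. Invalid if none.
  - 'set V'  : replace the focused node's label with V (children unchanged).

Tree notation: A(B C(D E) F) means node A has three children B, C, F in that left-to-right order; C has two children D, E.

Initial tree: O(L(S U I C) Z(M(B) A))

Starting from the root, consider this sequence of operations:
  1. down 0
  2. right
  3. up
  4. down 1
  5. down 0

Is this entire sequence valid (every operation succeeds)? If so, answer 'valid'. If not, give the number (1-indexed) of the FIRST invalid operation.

Step 1 (down 0): focus=L path=0 depth=1 children=['S', 'U', 'I', 'C'] left=[] right=['Z'] parent=O
Step 2 (right): focus=Z path=1 depth=1 children=['M', 'A'] left=['L'] right=[] parent=O
Step 3 (up): focus=O path=root depth=0 children=['L', 'Z'] (at root)
Step 4 (down 1): focus=Z path=1 depth=1 children=['M', 'A'] left=['L'] right=[] parent=O
Step 5 (down 0): focus=M path=1/0 depth=2 children=['B'] left=[] right=['A'] parent=Z

Answer: valid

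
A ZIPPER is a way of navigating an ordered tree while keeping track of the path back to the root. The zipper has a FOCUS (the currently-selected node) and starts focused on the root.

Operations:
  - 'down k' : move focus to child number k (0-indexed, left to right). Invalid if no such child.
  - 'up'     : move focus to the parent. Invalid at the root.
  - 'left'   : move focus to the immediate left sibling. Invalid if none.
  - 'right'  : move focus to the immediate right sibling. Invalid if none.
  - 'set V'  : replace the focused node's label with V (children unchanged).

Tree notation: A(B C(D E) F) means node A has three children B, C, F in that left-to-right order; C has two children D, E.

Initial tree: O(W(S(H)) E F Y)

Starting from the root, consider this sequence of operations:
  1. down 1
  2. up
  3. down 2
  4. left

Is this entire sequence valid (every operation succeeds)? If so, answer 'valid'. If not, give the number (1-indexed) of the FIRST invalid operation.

Step 1 (down 1): focus=E path=1 depth=1 children=[] left=['W'] right=['F', 'Y'] parent=O
Step 2 (up): focus=O path=root depth=0 children=['W', 'E', 'F', 'Y'] (at root)
Step 3 (down 2): focus=F path=2 depth=1 children=[] left=['W', 'E'] right=['Y'] parent=O
Step 4 (left): focus=E path=1 depth=1 children=[] left=['W'] right=['F', 'Y'] parent=O

Answer: valid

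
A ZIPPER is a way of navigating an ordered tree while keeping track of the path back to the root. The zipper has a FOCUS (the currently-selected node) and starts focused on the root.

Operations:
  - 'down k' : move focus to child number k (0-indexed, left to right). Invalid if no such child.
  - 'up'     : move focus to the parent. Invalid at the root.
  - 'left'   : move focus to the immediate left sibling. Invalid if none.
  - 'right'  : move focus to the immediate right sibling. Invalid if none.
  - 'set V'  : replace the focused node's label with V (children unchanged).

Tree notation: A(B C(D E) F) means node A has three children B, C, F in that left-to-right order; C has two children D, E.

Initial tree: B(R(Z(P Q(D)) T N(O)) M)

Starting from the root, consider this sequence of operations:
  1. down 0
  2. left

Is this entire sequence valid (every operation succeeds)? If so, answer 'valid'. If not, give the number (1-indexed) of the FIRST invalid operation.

Step 1 (down 0): focus=R path=0 depth=1 children=['Z', 'T', 'N'] left=[] right=['M'] parent=B
Step 2 (left): INVALID

Answer: 2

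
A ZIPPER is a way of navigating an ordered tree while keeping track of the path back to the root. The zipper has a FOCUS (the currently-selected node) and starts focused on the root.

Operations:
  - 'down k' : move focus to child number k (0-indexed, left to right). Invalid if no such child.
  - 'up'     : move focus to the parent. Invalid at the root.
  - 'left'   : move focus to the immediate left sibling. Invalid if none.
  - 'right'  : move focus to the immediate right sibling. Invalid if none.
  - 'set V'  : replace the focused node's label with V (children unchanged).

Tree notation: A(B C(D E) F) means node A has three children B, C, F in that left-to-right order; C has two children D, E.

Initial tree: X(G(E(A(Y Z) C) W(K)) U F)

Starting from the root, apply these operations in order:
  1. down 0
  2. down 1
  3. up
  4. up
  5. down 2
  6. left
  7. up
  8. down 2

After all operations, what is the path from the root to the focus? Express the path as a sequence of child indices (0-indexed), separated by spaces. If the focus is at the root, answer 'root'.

Step 1 (down 0): focus=G path=0 depth=1 children=['E', 'W'] left=[] right=['U', 'F'] parent=X
Step 2 (down 1): focus=W path=0/1 depth=2 children=['K'] left=['E'] right=[] parent=G
Step 3 (up): focus=G path=0 depth=1 children=['E', 'W'] left=[] right=['U', 'F'] parent=X
Step 4 (up): focus=X path=root depth=0 children=['G', 'U', 'F'] (at root)
Step 5 (down 2): focus=F path=2 depth=1 children=[] left=['G', 'U'] right=[] parent=X
Step 6 (left): focus=U path=1 depth=1 children=[] left=['G'] right=['F'] parent=X
Step 7 (up): focus=X path=root depth=0 children=['G', 'U', 'F'] (at root)
Step 8 (down 2): focus=F path=2 depth=1 children=[] left=['G', 'U'] right=[] parent=X

Answer: 2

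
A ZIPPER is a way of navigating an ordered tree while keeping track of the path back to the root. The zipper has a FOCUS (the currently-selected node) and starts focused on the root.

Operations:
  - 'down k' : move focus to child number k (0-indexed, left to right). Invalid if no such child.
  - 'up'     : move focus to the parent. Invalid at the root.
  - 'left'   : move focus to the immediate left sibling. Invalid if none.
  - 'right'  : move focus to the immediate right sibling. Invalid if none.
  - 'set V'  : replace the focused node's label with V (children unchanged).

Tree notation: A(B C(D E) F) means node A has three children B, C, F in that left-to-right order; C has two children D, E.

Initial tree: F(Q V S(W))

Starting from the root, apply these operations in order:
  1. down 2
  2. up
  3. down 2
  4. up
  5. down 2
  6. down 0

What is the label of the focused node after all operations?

Answer: W

Derivation:
Step 1 (down 2): focus=S path=2 depth=1 children=['W'] left=['Q', 'V'] right=[] parent=F
Step 2 (up): focus=F path=root depth=0 children=['Q', 'V', 'S'] (at root)
Step 3 (down 2): focus=S path=2 depth=1 children=['W'] left=['Q', 'V'] right=[] parent=F
Step 4 (up): focus=F path=root depth=0 children=['Q', 'V', 'S'] (at root)
Step 5 (down 2): focus=S path=2 depth=1 children=['W'] left=['Q', 'V'] right=[] parent=F
Step 6 (down 0): focus=W path=2/0 depth=2 children=[] left=[] right=[] parent=S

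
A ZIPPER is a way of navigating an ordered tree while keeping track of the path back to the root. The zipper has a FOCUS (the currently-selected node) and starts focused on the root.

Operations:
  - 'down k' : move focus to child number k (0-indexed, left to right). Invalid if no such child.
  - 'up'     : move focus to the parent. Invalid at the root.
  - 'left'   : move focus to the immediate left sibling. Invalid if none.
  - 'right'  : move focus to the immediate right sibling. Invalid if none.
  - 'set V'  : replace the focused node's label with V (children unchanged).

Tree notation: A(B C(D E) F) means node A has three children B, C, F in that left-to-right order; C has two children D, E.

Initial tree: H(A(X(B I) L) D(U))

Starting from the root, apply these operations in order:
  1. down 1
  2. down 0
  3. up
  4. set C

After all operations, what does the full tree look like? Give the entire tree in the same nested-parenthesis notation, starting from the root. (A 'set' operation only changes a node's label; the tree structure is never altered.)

Step 1 (down 1): focus=D path=1 depth=1 children=['U'] left=['A'] right=[] parent=H
Step 2 (down 0): focus=U path=1/0 depth=2 children=[] left=[] right=[] parent=D
Step 3 (up): focus=D path=1 depth=1 children=['U'] left=['A'] right=[] parent=H
Step 4 (set C): focus=C path=1 depth=1 children=['U'] left=['A'] right=[] parent=H

Answer: H(A(X(B I) L) C(U))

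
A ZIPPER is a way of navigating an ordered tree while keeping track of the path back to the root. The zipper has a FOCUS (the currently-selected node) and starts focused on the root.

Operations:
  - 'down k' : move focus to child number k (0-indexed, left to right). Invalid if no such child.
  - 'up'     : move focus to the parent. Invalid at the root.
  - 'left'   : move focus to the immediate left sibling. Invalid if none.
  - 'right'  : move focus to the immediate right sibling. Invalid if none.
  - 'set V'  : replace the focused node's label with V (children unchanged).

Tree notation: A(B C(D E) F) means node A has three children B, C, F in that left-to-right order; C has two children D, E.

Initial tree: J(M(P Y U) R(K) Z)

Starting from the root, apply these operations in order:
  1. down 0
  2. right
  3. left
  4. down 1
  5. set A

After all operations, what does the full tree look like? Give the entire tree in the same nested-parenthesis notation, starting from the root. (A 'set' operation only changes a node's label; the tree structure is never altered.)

Step 1 (down 0): focus=M path=0 depth=1 children=['P', 'Y', 'U'] left=[] right=['R', 'Z'] parent=J
Step 2 (right): focus=R path=1 depth=1 children=['K'] left=['M'] right=['Z'] parent=J
Step 3 (left): focus=M path=0 depth=1 children=['P', 'Y', 'U'] left=[] right=['R', 'Z'] parent=J
Step 4 (down 1): focus=Y path=0/1 depth=2 children=[] left=['P'] right=['U'] parent=M
Step 5 (set A): focus=A path=0/1 depth=2 children=[] left=['P'] right=['U'] parent=M

Answer: J(M(P A U) R(K) Z)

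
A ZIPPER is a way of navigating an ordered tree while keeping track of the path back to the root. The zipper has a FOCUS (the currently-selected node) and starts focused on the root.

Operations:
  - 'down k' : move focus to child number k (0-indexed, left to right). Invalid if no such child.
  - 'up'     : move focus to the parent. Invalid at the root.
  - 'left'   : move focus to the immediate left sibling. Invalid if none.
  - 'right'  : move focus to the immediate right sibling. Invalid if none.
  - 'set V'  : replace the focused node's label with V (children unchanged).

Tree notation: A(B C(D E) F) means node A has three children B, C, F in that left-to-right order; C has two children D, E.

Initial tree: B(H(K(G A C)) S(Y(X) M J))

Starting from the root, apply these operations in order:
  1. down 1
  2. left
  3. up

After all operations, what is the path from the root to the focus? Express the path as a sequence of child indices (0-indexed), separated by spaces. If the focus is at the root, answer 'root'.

Answer: root

Derivation:
Step 1 (down 1): focus=S path=1 depth=1 children=['Y', 'M', 'J'] left=['H'] right=[] parent=B
Step 2 (left): focus=H path=0 depth=1 children=['K'] left=[] right=['S'] parent=B
Step 3 (up): focus=B path=root depth=0 children=['H', 'S'] (at root)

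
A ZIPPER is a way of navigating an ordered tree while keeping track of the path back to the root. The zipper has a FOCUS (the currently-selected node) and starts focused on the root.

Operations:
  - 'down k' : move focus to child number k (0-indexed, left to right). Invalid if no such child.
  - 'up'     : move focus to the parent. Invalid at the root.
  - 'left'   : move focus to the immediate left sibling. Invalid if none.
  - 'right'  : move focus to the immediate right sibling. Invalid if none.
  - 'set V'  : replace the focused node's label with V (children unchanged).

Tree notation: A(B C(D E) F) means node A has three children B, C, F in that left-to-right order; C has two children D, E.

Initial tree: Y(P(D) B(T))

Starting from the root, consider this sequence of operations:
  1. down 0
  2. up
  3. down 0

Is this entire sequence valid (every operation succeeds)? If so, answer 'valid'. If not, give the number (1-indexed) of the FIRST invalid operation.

Step 1 (down 0): focus=P path=0 depth=1 children=['D'] left=[] right=['B'] parent=Y
Step 2 (up): focus=Y path=root depth=0 children=['P', 'B'] (at root)
Step 3 (down 0): focus=P path=0 depth=1 children=['D'] left=[] right=['B'] parent=Y

Answer: valid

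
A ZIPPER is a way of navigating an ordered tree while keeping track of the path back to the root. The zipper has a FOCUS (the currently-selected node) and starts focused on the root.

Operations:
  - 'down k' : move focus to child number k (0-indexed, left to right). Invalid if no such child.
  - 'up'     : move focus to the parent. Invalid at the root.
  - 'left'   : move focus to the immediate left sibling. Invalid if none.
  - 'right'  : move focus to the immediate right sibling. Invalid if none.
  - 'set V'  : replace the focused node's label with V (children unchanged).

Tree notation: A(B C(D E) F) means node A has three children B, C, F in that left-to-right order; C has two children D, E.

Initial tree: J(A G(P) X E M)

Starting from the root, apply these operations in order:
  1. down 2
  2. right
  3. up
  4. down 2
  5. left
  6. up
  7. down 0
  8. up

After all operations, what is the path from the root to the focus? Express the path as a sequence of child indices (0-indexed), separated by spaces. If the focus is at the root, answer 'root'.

Step 1 (down 2): focus=X path=2 depth=1 children=[] left=['A', 'G'] right=['E', 'M'] parent=J
Step 2 (right): focus=E path=3 depth=1 children=[] left=['A', 'G', 'X'] right=['M'] parent=J
Step 3 (up): focus=J path=root depth=0 children=['A', 'G', 'X', 'E', 'M'] (at root)
Step 4 (down 2): focus=X path=2 depth=1 children=[] left=['A', 'G'] right=['E', 'M'] parent=J
Step 5 (left): focus=G path=1 depth=1 children=['P'] left=['A'] right=['X', 'E', 'M'] parent=J
Step 6 (up): focus=J path=root depth=0 children=['A', 'G', 'X', 'E', 'M'] (at root)
Step 7 (down 0): focus=A path=0 depth=1 children=[] left=[] right=['G', 'X', 'E', 'M'] parent=J
Step 8 (up): focus=J path=root depth=0 children=['A', 'G', 'X', 'E', 'M'] (at root)

Answer: root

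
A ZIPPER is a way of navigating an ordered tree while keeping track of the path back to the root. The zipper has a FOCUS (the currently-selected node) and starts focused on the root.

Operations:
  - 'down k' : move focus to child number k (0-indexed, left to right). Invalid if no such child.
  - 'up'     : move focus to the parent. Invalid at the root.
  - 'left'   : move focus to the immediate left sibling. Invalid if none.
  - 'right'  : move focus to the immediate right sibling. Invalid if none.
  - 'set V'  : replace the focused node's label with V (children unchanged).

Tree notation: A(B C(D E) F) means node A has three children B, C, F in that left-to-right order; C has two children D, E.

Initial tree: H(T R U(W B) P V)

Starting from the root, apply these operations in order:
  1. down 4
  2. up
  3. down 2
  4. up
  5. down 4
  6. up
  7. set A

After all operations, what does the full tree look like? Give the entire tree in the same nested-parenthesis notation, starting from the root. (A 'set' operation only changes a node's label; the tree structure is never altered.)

Answer: A(T R U(W B) P V)

Derivation:
Step 1 (down 4): focus=V path=4 depth=1 children=[] left=['T', 'R', 'U', 'P'] right=[] parent=H
Step 2 (up): focus=H path=root depth=0 children=['T', 'R', 'U', 'P', 'V'] (at root)
Step 3 (down 2): focus=U path=2 depth=1 children=['W', 'B'] left=['T', 'R'] right=['P', 'V'] parent=H
Step 4 (up): focus=H path=root depth=0 children=['T', 'R', 'U', 'P', 'V'] (at root)
Step 5 (down 4): focus=V path=4 depth=1 children=[] left=['T', 'R', 'U', 'P'] right=[] parent=H
Step 6 (up): focus=H path=root depth=0 children=['T', 'R', 'U', 'P', 'V'] (at root)
Step 7 (set A): focus=A path=root depth=0 children=['T', 'R', 'U', 'P', 'V'] (at root)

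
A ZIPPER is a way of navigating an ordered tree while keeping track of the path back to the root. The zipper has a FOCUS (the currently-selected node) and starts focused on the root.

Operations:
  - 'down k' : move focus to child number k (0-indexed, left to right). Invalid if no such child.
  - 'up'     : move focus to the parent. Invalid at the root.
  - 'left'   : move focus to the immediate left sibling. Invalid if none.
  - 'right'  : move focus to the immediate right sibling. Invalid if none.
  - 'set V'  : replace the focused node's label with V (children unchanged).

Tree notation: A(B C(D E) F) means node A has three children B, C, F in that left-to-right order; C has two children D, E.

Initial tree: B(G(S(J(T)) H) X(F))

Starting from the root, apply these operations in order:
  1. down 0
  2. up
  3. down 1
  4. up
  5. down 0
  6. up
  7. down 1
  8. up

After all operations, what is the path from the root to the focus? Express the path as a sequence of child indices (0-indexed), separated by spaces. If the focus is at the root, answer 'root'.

Answer: root

Derivation:
Step 1 (down 0): focus=G path=0 depth=1 children=['S', 'H'] left=[] right=['X'] parent=B
Step 2 (up): focus=B path=root depth=0 children=['G', 'X'] (at root)
Step 3 (down 1): focus=X path=1 depth=1 children=['F'] left=['G'] right=[] parent=B
Step 4 (up): focus=B path=root depth=0 children=['G', 'X'] (at root)
Step 5 (down 0): focus=G path=0 depth=1 children=['S', 'H'] left=[] right=['X'] parent=B
Step 6 (up): focus=B path=root depth=0 children=['G', 'X'] (at root)
Step 7 (down 1): focus=X path=1 depth=1 children=['F'] left=['G'] right=[] parent=B
Step 8 (up): focus=B path=root depth=0 children=['G', 'X'] (at root)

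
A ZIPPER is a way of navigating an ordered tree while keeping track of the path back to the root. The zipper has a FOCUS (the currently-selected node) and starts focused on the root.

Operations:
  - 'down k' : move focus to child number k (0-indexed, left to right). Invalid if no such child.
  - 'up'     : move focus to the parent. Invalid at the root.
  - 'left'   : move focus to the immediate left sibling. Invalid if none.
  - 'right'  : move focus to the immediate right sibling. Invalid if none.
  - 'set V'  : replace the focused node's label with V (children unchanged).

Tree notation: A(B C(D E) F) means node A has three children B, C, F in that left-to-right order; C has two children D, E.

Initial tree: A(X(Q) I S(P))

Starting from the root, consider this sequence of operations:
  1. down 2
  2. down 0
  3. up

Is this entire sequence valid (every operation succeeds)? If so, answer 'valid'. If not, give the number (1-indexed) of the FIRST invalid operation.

Answer: valid

Derivation:
Step 1 (down 2): focus=S path=2 depth=1 children=['P'] left=['X', 'I'] right=[] parent=A
Step 2 (down 0): focus=P path=2/0 depth=2 children=[] left=[] right=[] parent=S
Step 3 (up): focus=S path=2 depth=1 children=['P'] left=['X', 'I'] right=[] parent=A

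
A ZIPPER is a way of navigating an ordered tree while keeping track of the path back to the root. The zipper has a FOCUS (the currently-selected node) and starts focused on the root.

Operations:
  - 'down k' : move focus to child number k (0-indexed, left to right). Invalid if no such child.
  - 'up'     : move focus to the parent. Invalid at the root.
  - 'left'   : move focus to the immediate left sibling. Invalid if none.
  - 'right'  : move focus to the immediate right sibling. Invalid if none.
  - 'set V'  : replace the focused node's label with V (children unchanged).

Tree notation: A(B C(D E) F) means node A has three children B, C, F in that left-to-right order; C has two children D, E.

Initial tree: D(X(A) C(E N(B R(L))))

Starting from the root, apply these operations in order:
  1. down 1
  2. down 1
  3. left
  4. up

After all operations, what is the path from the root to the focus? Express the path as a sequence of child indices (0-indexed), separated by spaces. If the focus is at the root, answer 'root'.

Answer: 1

Derivation:
Step 1 (down 1): focus=C path=1 depth=1 children=['E', 'N'] left=['X'] right=[] parent=D
Step 2 (down 1): focus=N path=1/1 depth=2 children=['B', 'R'] left=['E'] right=[] parent=C
Step 3 (left): focus=E path=1/0 depth=2 children=[] left=[] right=['N'] parent=C
Step 4 (up): focus=C path=1 depth=1 children=['E', 'N'] left=['X'] right=[] parent=D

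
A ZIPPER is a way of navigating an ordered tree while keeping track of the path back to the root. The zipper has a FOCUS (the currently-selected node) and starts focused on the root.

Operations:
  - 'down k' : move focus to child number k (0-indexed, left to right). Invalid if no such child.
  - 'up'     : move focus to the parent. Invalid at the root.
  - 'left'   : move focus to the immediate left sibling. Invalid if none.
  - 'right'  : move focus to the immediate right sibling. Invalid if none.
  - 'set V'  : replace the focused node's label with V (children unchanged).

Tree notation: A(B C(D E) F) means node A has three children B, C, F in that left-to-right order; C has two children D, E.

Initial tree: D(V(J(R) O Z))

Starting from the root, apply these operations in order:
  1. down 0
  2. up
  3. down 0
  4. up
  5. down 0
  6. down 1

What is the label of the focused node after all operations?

Answer: O

Derivation:
Step 1 (down 0): focus=V path=0 depth=1 children=['J', 'O', 'Z'] left=[] right=[] parent=D
Step 2 (up): focus=D path=root depth=0 children=['V'] (at root)
Step 3 (down 0): focus=V path=0 depth=1 children=['J', 'O', 'Z'] left=[] right=[] parent=D
Step 4 (up): focus=D path=root depth=0 children=['V'] (at root)
Step 5 (down 0): focus=V path=0 depth=1 children=['J', 'O', 'Z'] left=[] right=[] parent=D
Step 6 (down 1): focus=O path=0/1 depth=2 children=[] left=['J'] right=['Z'] parent=V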